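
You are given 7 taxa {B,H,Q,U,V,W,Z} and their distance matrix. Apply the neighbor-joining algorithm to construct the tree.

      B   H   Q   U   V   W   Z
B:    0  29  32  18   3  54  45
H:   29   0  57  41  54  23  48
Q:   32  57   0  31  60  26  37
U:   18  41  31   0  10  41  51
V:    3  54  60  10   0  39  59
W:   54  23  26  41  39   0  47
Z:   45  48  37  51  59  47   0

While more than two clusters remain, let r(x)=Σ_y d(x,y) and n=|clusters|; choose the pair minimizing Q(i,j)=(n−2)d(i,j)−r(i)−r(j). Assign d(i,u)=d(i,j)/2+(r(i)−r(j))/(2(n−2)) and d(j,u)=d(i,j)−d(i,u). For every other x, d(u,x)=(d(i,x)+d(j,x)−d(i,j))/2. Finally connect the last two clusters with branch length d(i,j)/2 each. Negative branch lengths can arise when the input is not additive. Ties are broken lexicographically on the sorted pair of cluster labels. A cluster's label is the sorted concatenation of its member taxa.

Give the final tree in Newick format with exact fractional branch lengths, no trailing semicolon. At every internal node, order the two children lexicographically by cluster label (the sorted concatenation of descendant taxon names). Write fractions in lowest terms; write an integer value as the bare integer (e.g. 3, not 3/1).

(((((B:-29/10,V:59/10):33/4,U:17/4):29/2,(H:197/12,W:79/12):19/2):5,Q:55/4):93/8,Z:93/8)

step 1: merge (B,V) at d=3, Q=-391; branch lengths B→-29/10, V→59/10; new cluster BV
  updated: d(BV,H)=40, d(BV,Q)=89/2, d(BV,U)=25/2, d(BV,W)=45, d(BV,Z)=101/2
step 2: merge (BV,U) at d=25/2, Q=-319; branch lengths BV→33/4, U→17/4; new cluster BUV
  updated: d(BUV,H)=137/4, d(BUV,Q)=63/2, d(BUV,W)=147/4, d(BUV,Z)=89/2
step 3: merge (H,W) at d=23, Q=-226; branch lengths H→197/12, W→79/12; new cluster HW
  updated: d(BUV,HW)=24, d(HW,Q)=30, d(HW,Z)=36
step 4: merge (BUV,HW) at d=24, Q=-142; branch lengths BUV→29/2, HW→19/2; new cluster BHUVW
  updated: d(BHUVW,Q)=75/4, d(BHUVW,Z)=113/4
step 5: merge (BHUVW,Q) at d=75/4, Q=-84; branch lengths BHUVW→5, Q→55/4; new cluster BHQUVW
  updated: d(BHQUVW,Z)=93/4
step 6: merge (BHQUVW,Z) at d=93/4; branch lengths BHQUVW→93/8, Z→93/8; new cluster BHQUVWZ
final tree: (((((B:-29/10,V:59/10):33/4,U:17/4):29/2,(H:197/12,W:79/12):19/2):5,Q:55/4):93/8,Z:93/8)
total length: 209/2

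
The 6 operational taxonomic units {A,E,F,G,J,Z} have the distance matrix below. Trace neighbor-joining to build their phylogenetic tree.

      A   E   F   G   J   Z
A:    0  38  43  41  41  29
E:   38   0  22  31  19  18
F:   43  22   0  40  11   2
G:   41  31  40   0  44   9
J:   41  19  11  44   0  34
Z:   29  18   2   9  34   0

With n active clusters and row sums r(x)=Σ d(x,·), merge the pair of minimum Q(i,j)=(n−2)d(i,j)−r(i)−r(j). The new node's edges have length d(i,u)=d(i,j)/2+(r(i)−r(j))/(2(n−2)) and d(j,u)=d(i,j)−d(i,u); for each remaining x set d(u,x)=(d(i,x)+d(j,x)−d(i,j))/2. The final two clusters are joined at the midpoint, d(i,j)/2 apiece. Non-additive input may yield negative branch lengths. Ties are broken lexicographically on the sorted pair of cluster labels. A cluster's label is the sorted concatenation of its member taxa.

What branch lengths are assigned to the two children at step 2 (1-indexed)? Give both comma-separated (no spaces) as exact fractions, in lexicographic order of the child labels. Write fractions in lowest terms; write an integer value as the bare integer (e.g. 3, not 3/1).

iteration 1: select F,J (d=11, Q=-223); attach at lengths (13/8, 75/8); label the merged cluster FJ
  updated: d(A,FJ)=73/2, d(E,FJ)=15, d(FJ,G)=73/2, d(FJ,Z)=25/2
iteration 2: select G,Z (d=9, Q=-159); attach at lengths (38/3, -11/3); label the merged cluster GZ
  updated: d(A,GZ)=61/2, d(E,GZ)=20, d(FJ,GZ)=20
iteration 3: select A,GZ (d=61/2, Q=-229/2); attach at lengths (191/8, 53/8); label the merged cluster AGZ
  updated: d(AGZ,E)=55/4, d(AGZ,FJ)=13
iteration 4: select AGZ,E (d=55/4, Q=-167/4); attach at lengths (47/8, 63/8); label the merged cluster AEGZ
  updated: d(AEGZ,FJ)=57/8
iteration 5: select AEGZ,FJ (d=57/8); attach at lengths (57/16, 57/16); label the merged cluster AEFGJZ
final tree: (((A:191/8,(G:38/3,Z:-11/3):53/8):47/8,E:63/8):57/16,(F:13/8,J:75/8):57/16)
total length: 571/8

38/3,-11/3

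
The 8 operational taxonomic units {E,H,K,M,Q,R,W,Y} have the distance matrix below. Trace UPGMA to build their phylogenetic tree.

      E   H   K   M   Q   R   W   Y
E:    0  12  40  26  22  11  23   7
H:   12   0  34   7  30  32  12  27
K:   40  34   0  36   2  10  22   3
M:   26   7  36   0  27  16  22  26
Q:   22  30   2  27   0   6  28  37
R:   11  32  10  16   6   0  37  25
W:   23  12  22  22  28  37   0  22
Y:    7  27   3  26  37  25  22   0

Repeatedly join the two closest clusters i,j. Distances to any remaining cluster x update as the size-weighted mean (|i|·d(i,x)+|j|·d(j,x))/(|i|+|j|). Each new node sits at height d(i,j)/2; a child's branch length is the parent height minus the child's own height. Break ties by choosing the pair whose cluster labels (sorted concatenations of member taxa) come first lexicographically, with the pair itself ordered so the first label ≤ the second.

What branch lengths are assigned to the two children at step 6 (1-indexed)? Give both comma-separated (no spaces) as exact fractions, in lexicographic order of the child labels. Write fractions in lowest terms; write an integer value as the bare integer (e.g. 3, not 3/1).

47/6,17/6

step 1: merge (K,Q) at d=2; branch lengths K→1, Q→1; new cluster KQ
  updated: d(E,KQ)=31, d(H,KQ)=32, d(KQ,M)=63/2, d(KQ,R)=8, d(KQ,W)=25, d(KQ,Y)=20
step 2: merge (E,Y) at d=7; branch lengths E→7/2, Y→7/2; new cluster EY
  updated: d(EY,H)=39/2, d(EY,KQ)=51/2, d(EY,M)=26, d(EY,R)=18, d(EY,W)=45/2
step 3: merge (H,M) at d=7; branch lengths H→7/2, M→7/2; new cluster HM
  updated: d(EY,HM)=91/4, d(HM,KQ)=127/4, d(HM,R)=24, d(HM,W)=17
step 4: merge (KQ,R) at d=8; branch lengths KQ→3, R→4; new cluster KQR
  updated: d(EY,KQR)=23, d(HM,KQR)=175/6, d(KQR,W)=29
step 5: merge (HM,W) at d=17; branch lengths HM→5, W→17/2; new cluster HMW
  updated: d(EY,HMW)=68/3, d(HMW,KQR)=262/9
step 6: merge (EY,HMW) at d=68/3; branch lengths EY→47/6, HMW→17/6; new cluster EHMWY
  updated: d(EHMWY,KQR)=80/3
step 7: merge (EHMWY,KQR) at d=80/3; branch lengths EHMWY→2, KQR→28/3; new cluster EHKMQRWY
final tree: (((E:7/2,Y:7/2):47/6,((H:7/2,M:7/2):5,W:17/2):17/6):2,((K:1,Q:1):3,R:4):28/3)
total length: 117/2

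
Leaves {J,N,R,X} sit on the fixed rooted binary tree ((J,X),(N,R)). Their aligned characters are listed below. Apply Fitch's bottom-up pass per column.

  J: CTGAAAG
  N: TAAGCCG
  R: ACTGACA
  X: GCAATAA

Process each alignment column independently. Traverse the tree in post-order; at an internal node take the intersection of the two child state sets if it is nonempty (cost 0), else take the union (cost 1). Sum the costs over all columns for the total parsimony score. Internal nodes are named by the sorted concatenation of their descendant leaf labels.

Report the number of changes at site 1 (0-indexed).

2

site 0, node JX: J={C} ∪ X={G} → {C,G} (+1)
site 0, node NR: N={T} ∪ R={A} → {A,T} (+1)
site 0, node JNRX: JX={C,G} ∪ NR={A,T} → {A,C,G,T} (+1)
site 1, node JX: J={T} ∪ X={C} → {C,T} (+1)
site 1, node NR: N={A} ∪ R={C} → {A,C} (+1)
site 1, node JNRX: JX={C,T} ∩ NR={A,C} → {C} (+0)
site 2, node JX: J={G} ∪ X={A} → {A,G} (+1)
site 2, node NR: N={A} ∪ R={T} → {A,T} (+1)
site 2, node JNRX: JX={A,G} ∩ NR={A,T} → {A} (+0)
site 3, node JX: J={A} ∩ X={A} → {A} (+0)
site 3, node NR: N={G} ∩ R={G} → {G} (+0)
site 3, node JNRX: JX={A} ∪ NR={G} → {A,G} (+1)
site 4, node JX: J={A} ∪ X={T} → {A,T} (+1)
site 4, node NR: N={C} ∪ R={A} → {A,C} (+1)
site 4, node JNRX: JX={A,T} ∩ NR={A,C} → {A} (+0)
site 5, node JX: J={A} ∩ X={A} → {A} (+0)
site 5, node NR: N={C} ∩ R={C} → {C} (+0)
site 5, node JNRX: JX={A} ∪ NR={C} → {A,C} (+1)
site 6, node JX: J={G} ∪ X={A} → {A,G} (+1)
site 6, node NR: N={G} ∪ R={A} → {A,G} (+1)
site 6, node JNRX: JX={A,G} ∩ NR={A,G} → {A,G} (+0)
per-site changes: [3, 2, 2, 1, 2, 1, 2]; total = 13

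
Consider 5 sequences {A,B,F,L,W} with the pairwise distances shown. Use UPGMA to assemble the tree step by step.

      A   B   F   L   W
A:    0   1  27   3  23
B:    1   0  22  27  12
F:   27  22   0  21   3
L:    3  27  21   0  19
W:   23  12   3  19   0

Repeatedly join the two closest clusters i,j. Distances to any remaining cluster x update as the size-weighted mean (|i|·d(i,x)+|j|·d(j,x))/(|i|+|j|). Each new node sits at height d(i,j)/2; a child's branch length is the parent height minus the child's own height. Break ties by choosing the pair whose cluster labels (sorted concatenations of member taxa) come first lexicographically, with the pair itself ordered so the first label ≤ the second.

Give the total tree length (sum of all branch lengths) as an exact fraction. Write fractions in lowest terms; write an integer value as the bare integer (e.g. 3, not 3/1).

181/6

1. join A+B (d=1) ⇒ AB; edges |A|=1/2, |B|=1/2
  updated: d(AB,F)=49/2, d(AB,L)=15, d(AB,W)=35/2
2. join F+W (d=3) ⇒ FW; edges |F|=3/2, |W|=3/2
  updated: d(AB,FW)=21, d(FW,L)=20
3. join AB+L (d=15) ⇒ ABL; edges |AB|=7, |L|=15/2
  updated: d(ABL,FW)=62/3
4. join ABL+FW (d=62/3) ⇒ ABFLW; edges |ABL|=17/6, |FW|=53/6
final tree: (((A:1/2,B:1/2):7,L:15/2):17/6,(F:3/2,W:3/2):53/6)
total length: 181/6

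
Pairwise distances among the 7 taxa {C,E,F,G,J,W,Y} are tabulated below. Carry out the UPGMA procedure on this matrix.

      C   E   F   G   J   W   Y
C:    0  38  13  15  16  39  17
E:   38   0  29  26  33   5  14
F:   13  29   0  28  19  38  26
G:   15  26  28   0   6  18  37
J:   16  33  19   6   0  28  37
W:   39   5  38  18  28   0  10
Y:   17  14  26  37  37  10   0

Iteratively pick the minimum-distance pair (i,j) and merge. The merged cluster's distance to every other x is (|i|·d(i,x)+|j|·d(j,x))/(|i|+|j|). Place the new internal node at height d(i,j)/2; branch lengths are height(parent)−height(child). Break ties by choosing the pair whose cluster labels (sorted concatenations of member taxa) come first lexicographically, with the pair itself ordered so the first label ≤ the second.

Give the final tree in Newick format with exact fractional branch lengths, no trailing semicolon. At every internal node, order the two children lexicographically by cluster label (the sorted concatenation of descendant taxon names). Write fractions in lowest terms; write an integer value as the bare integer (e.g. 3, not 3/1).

(((C:13/2,F:13/2):13/4,(G:3,J:3):27/4):11/2,((E:5/2,W:5/2):7/2,Y:6):37/4)

iteration 1: select E,W (d=5); attach at lengths (5/2, 5/2); label the merged cluster EW
  updated: d(C,EW)=77/2, d(EW,F)=67/2, d(EW,G)=22, d(EW,J)=61/2, d(EW,Y)=12
iteration 2: select G,J (d=6); attach at lengths (3, 3); label the merged cluster GJ
  updated: d(C,GJ)=31/2, d(EW,GJ)=105/4, d(F,GJ)=47/2, d(GJ,Y)=37
iteration 3: select EW,Y (d=12); attach at lengths (7/2, 6); label the merged cluster EWY
  updated: d(C,EWY)=94/3, d(EWY,F)=31, d(EWY,GJ)=179/6
iteration 4: select C,F (d=13); attach at lengths (13/2, 13/2); label the merged cluster CF
  updated: d(CF,EWY)=187/6, d(CF,GJ)=39/2
iteration 5: select CF,GJ (d=39/2); attach at lengths (13/4, 27/4); label the merged cluster CFGJ
  updated: d(CFGJ,EWY)=61/2
iteration 6: select CFGJ,EWY (d=61/2); attach at lengths (11/2, 37/4); label the merged cluster CEFGJWY
final tree: (((C:13/2,F:13/2):13/4,(G:3,J:3):27/4):11/2,((E:5/2,W:5/2):7/2,Y:6):37/4)
total length: 233/4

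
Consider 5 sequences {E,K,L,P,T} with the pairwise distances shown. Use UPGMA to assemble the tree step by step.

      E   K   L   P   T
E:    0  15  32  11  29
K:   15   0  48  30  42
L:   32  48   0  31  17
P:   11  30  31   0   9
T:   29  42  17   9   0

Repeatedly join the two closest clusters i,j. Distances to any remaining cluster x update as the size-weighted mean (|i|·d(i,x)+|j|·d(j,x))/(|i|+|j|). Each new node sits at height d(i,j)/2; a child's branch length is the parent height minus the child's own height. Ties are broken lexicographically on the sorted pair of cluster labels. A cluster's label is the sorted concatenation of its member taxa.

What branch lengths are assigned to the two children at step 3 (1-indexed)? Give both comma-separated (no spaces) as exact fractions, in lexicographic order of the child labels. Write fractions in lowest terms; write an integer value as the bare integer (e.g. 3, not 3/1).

12,15/2

iteration 1: select P,T (d=9); attach at lengths (9/2, 9/2); label the merged cluster PT
  updated: d(E,PT)=20, d(K,PT)=36, d(L,PT)=24
iteration 2: select E,K (d=15); attach at lengths (15/2, 15/2); label the merged cluster EK
  updated: d(EK,L)=40, d(EK,PT)=28
iteration 3: select L,PT (d=24); attach at lengths (12, 15/2); label the merged cluster LPT
  updated: d(EK,LPT)=32
iteration 4: select EK,LPT (d=32); attach at lengths (17/2, 4); label the merged cluster EKLPT
final tree: ((E:15/2,K:15/2):17/2,(L:12,(P:9/2,T:9/2):15/2):4)
total length: 56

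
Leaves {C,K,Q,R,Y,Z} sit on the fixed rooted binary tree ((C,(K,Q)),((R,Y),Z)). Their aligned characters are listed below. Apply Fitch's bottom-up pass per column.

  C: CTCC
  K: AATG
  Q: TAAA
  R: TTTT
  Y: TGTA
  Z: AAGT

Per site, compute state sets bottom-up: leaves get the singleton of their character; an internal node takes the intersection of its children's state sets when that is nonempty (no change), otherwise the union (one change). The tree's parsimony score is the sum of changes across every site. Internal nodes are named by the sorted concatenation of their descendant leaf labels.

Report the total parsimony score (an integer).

13

KQ@0: {A} ∪ {T} = {A,T} (union, +1)
CKQ@0: {C} ∪ {A,T} = {A,C,T} (union, +1)
RY@0: {T} ∩ {T} = {T} (intersection, +0)
RYZ@0: {T} ∪ {A} = {A,T} (union, +1)
CKQRYZ@0: {A,C,T} ∩ {A,T} = {A,T} (intersection, +0)
KQ@1: {A} ∩ {A} = {A} (intersection, +0)
CKQ@1: {T} ∪ {A} = {A,T} (union, +1)
RY@1: {T} ∪ {G} = {G,T} (union, +1)
RYZ@1: {G,T} ∪ {A} = {A,G,T} (union, +1)
CKQRYZ@1: {A,T} ∩ {A,G,T} = {A,T} (intersection, +0)
KQ@2: {T} ∪ {A} = {A,T} (union, +1)
CKQ@2: {C} ∪ {A,T} = {A,C,T} (union, +1)
RY@2: {T} ∩ {T} = {T} (intersection, +0)
RYZ@2: {T} ∪ {G} = {G,T} (union, +1)
CKQRYZ@2: {A,C,T} ∩ {G,T} = {T} (intersection, +0)
KQ@3: {G} ∪ {A} = {A,G} (union, +1)
CKQ@3: {C} ∪ {A,G} = {A,C,G} (union, +1)
RY@3: {T} ∪ {A} = {A,T} (union, +1)
RYZ@3: {A,T} ∩ {T} = {T} (intersection, +0)
CKQRYZ@3: {A,C,G} ∪ {T} = {A,C,G,T} (union, +1)
per-site changes: [3, 3, 3, 4]; total = 13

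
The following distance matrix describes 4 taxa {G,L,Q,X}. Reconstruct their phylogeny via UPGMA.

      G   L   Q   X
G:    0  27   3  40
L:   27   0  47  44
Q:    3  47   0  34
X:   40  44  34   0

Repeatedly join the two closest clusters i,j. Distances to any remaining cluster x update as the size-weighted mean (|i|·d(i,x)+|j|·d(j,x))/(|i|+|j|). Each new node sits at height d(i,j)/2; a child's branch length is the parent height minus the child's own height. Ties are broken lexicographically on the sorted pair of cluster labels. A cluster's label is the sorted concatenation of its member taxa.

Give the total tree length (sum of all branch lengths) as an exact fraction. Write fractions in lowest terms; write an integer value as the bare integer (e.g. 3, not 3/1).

step 1: merge (G,Q) at d=3; branch lengths G→3/2, Q→3/2; new cluster GQ
  updated: d(GQ,L)=37, d(GQ,X)=37
step 2: merge (GQ,L) at d=37; branch lengths GQ→17, L→37/2; new cluster GLQ
  updated: d(GLQ,X)=118/3
step 3: merge (GLQ,X) at d=118/3; branch lengths GLQ→7/6, X→59/3; new cluster GLQX
final tree: (((G:3/2,Q:3/2):17,L:37/2):7/6,X:59/3)
total length: 178/3

178/3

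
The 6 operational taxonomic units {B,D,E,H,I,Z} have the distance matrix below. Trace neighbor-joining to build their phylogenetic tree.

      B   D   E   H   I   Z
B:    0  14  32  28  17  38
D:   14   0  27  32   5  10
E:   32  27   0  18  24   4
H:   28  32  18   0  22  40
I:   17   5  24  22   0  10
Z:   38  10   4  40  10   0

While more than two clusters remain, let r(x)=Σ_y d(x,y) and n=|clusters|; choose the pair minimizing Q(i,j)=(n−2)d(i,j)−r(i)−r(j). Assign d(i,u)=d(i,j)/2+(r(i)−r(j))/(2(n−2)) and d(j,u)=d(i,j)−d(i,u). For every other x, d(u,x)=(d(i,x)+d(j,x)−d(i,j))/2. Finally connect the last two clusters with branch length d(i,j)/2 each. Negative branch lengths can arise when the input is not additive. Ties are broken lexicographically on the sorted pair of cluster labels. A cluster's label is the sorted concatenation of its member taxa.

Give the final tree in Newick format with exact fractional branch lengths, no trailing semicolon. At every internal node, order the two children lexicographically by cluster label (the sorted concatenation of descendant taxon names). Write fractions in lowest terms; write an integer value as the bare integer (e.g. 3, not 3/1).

(((B:185/16,D:39/16):47/16,((E:19/8,Z:13/8):127/12,H:197/12):63/16):17/32,I:17/32)

1. join E+Z (d=4, Q=-191) ⇒ EZ; edges |E|=19/8, |Z|=13/8
  updated: d(B,EZ)=33, d(D,EZ)=33/2, d(EZ,H)=27, d(EZ,I)=15
2. join EZ+H (d=27, Q=-239/2) ⇒ EHZ; edges |EZ|=127/12, |H|=197/12
  updated: d(B,EHZ)=17, d(D,EHZ)=43/4, d(EHZ,I)=5
3. join B+D (d=14, Q=-199/4) ⇒ BD; edges |B|=185/16, |D|=39/16
  updated: d(BD,EHZ)=55/8, d(BD,I)=4
4. join BD+EHZ (d=55/8, Q=-127/8) ⇒ BDEHZ; edges |BD|=47/16, |EHZ|=63/16
  updated: d(BDEHZ,I)=17/16
5. join BDEHZ+I (d=17/16) ⇒ BDEHIZ; edges |BDEHZ|=17/32, |I|=17/32
final tree: (((B:185/16,D:39/16):47/16,((E:19/8,Z:13/8):127/12,H:197/12):63/16):17/32,I:17/32)
total length: 847/16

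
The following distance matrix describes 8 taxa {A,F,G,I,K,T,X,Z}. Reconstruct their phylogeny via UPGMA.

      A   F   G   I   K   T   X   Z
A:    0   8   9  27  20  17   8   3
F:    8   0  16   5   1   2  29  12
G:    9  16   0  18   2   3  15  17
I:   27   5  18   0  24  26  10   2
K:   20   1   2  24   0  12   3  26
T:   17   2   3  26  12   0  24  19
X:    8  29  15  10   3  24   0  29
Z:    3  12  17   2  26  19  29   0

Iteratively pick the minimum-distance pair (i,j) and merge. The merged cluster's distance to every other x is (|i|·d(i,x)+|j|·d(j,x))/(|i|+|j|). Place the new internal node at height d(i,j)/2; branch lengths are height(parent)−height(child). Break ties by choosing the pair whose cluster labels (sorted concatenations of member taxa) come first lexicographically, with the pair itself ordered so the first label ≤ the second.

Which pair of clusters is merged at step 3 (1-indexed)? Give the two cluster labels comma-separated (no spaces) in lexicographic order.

G,T

step 1: merge (F,K) at d=1; branch lengths F→1/2, K→1/2; new cluster FK
  updated: d(A,FK)=14, d(FK,G)=9, d(FK,I)=29/2, d(FK,T)=7, d(FK,X)=16, d(FK,Z)=19
step 2: merge (I,Z) at d=2; branch lengths I→1, Z→1; new cluster IZ
  updated: d(A,IZ)=15, d(FK,IZ)=67/4, d(G,IZ)=35/2, d(IZ,T)=45/2, d(IZ,X)=39/2
step 3: merge (G,T) at d=3; branch lengths G→3/2, T→3/2; new cluster GT
  updated: d(A,GT)=13, d(FK,GT)=8, d(GT,IZ)=20, d(GT,X)=39/2
step 4: merge (A,X) at d=8; branch lengths A→4, X→4; new cluster AX
  updated: d(AX,FK)=15, d(AX,GT)=65/4, d(AX,IZ)=69/4
step 5: merge (FK,GT) at d=8; branch lengths FK→7/2, GT→5/2; new cluster FGKT
  updated: d(AX,FGKT)=125/8, d(FGKT,IZ)=147/8
step 6: merge (AX,FGKT) at d=125/8; branch lengths AX→61/16, FGKT→61/16; new cluster AFGKTX
  updated: d(AFGKTX,IZ)=18
step 7: merge (AFGKTX,IZ) at d=18; branch lengths AFGKTX→19/16, IZ→8; new cluster AFGIKTXZ
final tree: (((A:4,X:4):61/16,((F:1/2,K:1/2):7/2,(G:3/2,T:3/2):5/2):61/16):19/16,(I:1,Z:1):8)
total length: 589/16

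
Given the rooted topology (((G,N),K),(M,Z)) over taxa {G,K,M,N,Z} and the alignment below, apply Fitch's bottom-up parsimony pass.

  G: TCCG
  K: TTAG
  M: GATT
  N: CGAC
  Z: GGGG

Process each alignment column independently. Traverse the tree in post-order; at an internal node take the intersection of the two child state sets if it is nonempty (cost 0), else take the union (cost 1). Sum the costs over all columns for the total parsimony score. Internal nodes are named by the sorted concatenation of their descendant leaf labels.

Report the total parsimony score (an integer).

10

GN@0: {T} ∪ {C} = {C,T} (union, +1)
GKN@0: {C,T} ∩ {T} = {T} (intersection, +0)
MZ@0: {G} ∩ {G} = {G} (intersection, +0)
GKMNZ@0: {T} ∪ {G} = {G,T} (union, +1)
GN@1: {C} ∪ {G} = {C,G} (union, +1)
GKN@1: {C,G} ∪ {T} = {C,G,T} (union, +1)
MZ@1: {A} ∪ {G} = {A,G} (union, +1)
GKMNZ@1: {C,G,T} ∩ {A,G} = {G} (intersection, +0)
GN@2: {C} ∪ {A} = {A,C} (union, +1)
GKN@2: {A,C} ∩ {A} = {A} (intersection, +0)
MZ@2: {T} ∪ {G} = {G,T} (union, +1)
GKMNZ@2: {A} ∪ {G,T} = {A,G,T} (union, +1)
GN@3: {G} ∪ {C} = {C,G} (union, +1)
GKN@3: {C,G} ∩ {G} = {G} (intersection, +0)
MZ@3: {T} ∪ {G} = {G,T} (union, +1)
GKMNZ@3: {G} ∩ {G,T} = {G} (intersection, +0)
per-site changes: [2, 3, 3, 2]; total = 10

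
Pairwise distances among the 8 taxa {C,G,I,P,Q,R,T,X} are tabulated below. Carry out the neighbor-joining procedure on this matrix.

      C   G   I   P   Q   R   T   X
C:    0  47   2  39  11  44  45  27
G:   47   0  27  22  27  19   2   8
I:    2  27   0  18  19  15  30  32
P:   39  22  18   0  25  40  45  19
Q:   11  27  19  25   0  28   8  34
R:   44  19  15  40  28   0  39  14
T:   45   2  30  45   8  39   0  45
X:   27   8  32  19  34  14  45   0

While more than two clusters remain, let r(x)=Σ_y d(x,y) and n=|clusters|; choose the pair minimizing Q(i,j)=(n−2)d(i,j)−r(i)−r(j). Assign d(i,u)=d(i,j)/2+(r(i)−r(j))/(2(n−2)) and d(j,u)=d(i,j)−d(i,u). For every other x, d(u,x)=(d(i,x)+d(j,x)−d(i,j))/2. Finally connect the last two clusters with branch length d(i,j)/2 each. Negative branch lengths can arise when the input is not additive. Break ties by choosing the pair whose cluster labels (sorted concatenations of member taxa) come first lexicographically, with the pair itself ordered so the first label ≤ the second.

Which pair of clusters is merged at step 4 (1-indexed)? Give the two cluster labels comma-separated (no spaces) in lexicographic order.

CI,Q

iteration 1: select G,T (d=2, Q=-354); attach at lengths (-25/6, 37/6); label the merged cluster GT
  updated: d(C,GT)=45, d(GT,I)=55/2, d(GT,P)=65/2, d(GT,Q)=33/2, d(GT,R)=28, d(GT,X)=51/2
iteration 2: select C,I (d=2, Q=-543/2); attach at lengths (129/20, -89/20); label the merged cluster CI
  updated: d(CI,GT)=141/4, d(CI,P)=55/2, d(CI,Q)=14, d(CI,R)=57/2, d(CI,X)=57/2
iteration 3: select R,X (d=14, Q=-407/2); attach at lengths (147/16, 77/16); label the merged cluster RX
  updated: d(CI,RX)=43/2, d(GT,RX)=79/4, d(P,RX)=45/2, d(Q,RX)=24
iteration 4: select CI,Q (d=14, Q=-543/4); attach at lengths (81/8, 31/8); label the merged cluster CIQ
  updated: d(CIQ,GT)=151/8, d(CIQ,P)=77/4, d(CIQ,RX)=63/4
iteration 5: select CIQ,P (d=77/4, Q=-717/8); attach at lengths (145/32, 471/32); label the merged cluster CIPQ
  updated: d(CIPQ,GT)=257/16, d(CIPQ,RX)=19/2
iteration 6: select CIPQ,GT (d=257/16, Q=-725/16); attach at lengths (93/32, 421/32); label the merged cluster CGIPQT
  updated: d(CGIPQT,RX)=211/32
iteration 7: select CGIPQT,RX (d=211/32); attach at lengths (211/64, 211/64); label the merged cluster CGIPQRTX
final tree: (((((C:129/20,I:-89/20):81/8,Q:31/8):145/32,P:471/32):93/32,(G:-25/6,T:37/6):421/32):211/64,(R:147/16,X:77/16):211/64)
total length: 2365/32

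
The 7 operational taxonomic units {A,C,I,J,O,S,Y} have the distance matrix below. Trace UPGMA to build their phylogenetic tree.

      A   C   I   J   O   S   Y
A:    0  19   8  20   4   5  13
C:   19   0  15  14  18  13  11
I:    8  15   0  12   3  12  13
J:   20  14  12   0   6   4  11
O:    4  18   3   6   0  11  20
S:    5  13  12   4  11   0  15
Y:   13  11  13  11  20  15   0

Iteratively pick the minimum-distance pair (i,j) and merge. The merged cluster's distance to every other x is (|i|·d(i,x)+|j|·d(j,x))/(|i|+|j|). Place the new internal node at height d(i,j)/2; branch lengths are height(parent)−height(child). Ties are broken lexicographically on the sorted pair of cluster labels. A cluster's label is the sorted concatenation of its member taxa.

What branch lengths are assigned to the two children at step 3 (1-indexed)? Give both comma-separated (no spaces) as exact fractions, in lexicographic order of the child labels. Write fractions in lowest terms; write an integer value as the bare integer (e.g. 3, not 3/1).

iteration 1: select I,O (d=3); attach at lengths (3/2, 3/2); label the merged cluster IO
  updated: d(A,IO)=6, d(C,IO)=33/2, d(IO,J)=9, d(IO,S)=23/2, d(IO,Y)=33/2
iteration 2: select J,S (d=4); attach at lengths (2, 2); label the merged cluster JS
  updated: d(A,JS)=25/2, d(C,JS)=27/2, d(IO,JS)=41/4, d(JS,Y)=13
iteration 3: select A,IO (d=6); attach at lengths (3, 3/2); label the merged cluster AIO
  updated: d(AIO,C)=52/3, d(AIO,JS)=11, d(AIO,Y)=46/3
iteration 4: select AIO,JS (d=11); attach at lengths (5/2, 7/2); label the merged cluster AIJOS
  updated: d(AIJOS,C)=79/5, d(AIJOS,Y)=72/5
iteration 5: select C,Y (d=11); attach at lengths (11/2, 11/2); label the merged cluster CY
  updated: d(AIJOS,CY)=151/10
iteration 6: select AIJOS,CY (d=151/10); attach at lengths (41/20, 41/20); label the merged cluster ACIJOSY
final tree: (((A:3,(I:3/2,O:3/2):3/2):5/2,(J:2,S:2):7/2):41/20,(C:11/2,Y:11/2):41/20)
total length: 163/5

3,3/2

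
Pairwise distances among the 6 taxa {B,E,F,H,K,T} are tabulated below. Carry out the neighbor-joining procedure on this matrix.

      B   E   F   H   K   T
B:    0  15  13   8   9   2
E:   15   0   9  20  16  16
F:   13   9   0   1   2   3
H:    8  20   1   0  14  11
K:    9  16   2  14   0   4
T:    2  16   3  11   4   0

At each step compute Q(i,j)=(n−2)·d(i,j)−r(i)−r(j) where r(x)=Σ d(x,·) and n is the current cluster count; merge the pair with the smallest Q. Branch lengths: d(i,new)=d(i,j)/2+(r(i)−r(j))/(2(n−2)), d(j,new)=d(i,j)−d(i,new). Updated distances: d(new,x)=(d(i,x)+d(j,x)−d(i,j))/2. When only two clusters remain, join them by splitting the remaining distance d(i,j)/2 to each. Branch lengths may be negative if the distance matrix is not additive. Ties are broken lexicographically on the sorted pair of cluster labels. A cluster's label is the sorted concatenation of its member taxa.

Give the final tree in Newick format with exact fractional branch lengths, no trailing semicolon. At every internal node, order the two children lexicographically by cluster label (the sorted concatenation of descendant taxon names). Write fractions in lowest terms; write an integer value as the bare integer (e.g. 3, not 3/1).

((((B:9/4,T:-1/4):37/16,K:51/16):25/16,E:175/16):49/32,(F:-11/4,H:15/4):49/32)

1. join F+H (d=1, Q=-78) ⇒ FH; edges |F|=-11/4, |H|=15/4
  updated: d(B,FH)=10, d(E,FH)=14, d(FH,K)=15/2, d(FH,T)=13/2
2. join B+T (d=2, Q=-117/2) ⇒ BT; edges |B|=9/4, |T|=-1/4
  updated: d(BT,E)=29/2, d(BT,FH)=29/4, d(BT,K)=11/2
3. join BT+K (d=11/2, Q=-181/4) ⇒ BKT; edges |BT|=37/16, |K|=51/16
  updated: d(BKT,E)=25/2, d(BKT,FH)=37/8
4. join BKT+E (d=25/2, Q=-249/8) ⇒ BEKT; edges |BKT|=25/16, |E|=175/16
  updated: d(BEKT,FH)=49/16
5. join BEKT+FH (d=49/16) ⇒ BEFHKT; edges |BEKT|=49/32, |FH|=49/32
final tree: ((((B:9/4,T:-1/4):37/16,K:51/16):25/16,E:175/16):49/32,(F:-11/4,H:15/4):49/32)
total length: 385/16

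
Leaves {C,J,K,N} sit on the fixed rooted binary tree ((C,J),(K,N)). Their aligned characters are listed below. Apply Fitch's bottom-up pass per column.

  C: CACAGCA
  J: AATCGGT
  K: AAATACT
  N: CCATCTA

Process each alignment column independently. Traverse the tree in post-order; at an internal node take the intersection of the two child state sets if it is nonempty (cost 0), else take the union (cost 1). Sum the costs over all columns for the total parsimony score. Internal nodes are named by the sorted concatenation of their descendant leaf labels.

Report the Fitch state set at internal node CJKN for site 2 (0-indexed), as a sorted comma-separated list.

CJ@0: {C} ∪ {A} = {A,C} (union, +1)
KN@0: {A} ∪ {C} = {A,C} (union, +1)
CJKN@0: {A,C} ∩ {A,C} = {A,C} (intersection, +0)
CJ@1: {A} ∩ {A} = {A} (intersection, +0)
KN@1: {A} ∪ {C} = {A,C} (union, +1)
CJKN@1: {A} ∩ {A,C} = {A} (intersection, +0)
CJ@2: {C} ∪ {T} = {C,T} (union, +1)
KN@2: {A} ∩ {A} = {A} (intersection, +0)
CJKN@2: {C,T} ∪ {A} = {A,C,T} (union, +1)
CJ@3: {A} ∪ {C} = {A,C} (union, +1)
KN@3: {T} ∩ {T} = {T} (intersection, +0)
CJKN@3: {A,C} ∪ {T} = {A,C,T} (union, +1)
CJ@4: {G} ∩ {G} = {G} (intersection, +0)
KN@4: {A} ∪ {C} = {A,C} (union, +1)
CJKN@4: {G} ∪ {A,C} = {A,C,G} (union, +1)
CJ@5: {C} ∪ {G} = {C,G} (union, +1)
KN@5: {C} ∪ {T} = {C,T} (union, +1)
CJKN@5: {C,G} ∩ {C,T} = {C} (intersection, +0)
CJ@6: {A} ∪ {T} = {A,T} (union, +1)
KN@6: {T} ∪ {A} = {A,T} (union, +1)
CJKN@6: {A,T} ∩ {A,T} = {A,T} (intersection, +0)
per-site changes: [2, 1, 2, 2, 2, 2, 2]; total = 13

A,C,T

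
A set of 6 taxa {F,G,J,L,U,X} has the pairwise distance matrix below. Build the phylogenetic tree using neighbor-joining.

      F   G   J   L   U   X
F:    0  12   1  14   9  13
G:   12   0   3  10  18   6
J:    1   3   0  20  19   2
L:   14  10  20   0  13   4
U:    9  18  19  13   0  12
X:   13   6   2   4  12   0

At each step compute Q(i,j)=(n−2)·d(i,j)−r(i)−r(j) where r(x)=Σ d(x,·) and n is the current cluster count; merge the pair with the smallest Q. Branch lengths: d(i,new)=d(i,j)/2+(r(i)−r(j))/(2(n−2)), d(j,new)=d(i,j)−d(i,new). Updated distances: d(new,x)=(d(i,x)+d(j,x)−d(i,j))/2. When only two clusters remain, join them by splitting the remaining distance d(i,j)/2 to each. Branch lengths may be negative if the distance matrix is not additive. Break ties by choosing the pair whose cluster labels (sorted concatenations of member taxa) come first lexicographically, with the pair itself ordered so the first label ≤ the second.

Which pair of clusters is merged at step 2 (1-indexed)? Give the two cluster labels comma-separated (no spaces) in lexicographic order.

FJ,G

iteration 1: select F,J (d=1, Q=-90); attach at lengths (1, 0); label the merged cluster FJ
  updated: d(FJ,G)=7, d(FJ,L)=33/2, d(FJ,U)=27/2, d(FJ,X)=7
iteration 2: select FJ,G (d=7, Q=-64); attach at lengths (4, 3); label the merged cluster FGJ
  updated: d(FGJ,L)=39/4, d(FGJ,U)=49/4, d(FGJ,X)=3
iteration 3: select FGJ,X (d=3, Q=-38); attach at lengths (3, 0); label the merged cluster FGJX
  updated: d(FGJX,L)=43/8, d(FGJX,U)=85/8
iteration 4: select FGJX,L (d=43/8, Q=-29); attach at lengths (3/2, 31/8); label the merged cluster FGJLX
  updated: d(FGJLX,U)=73/8
iteration 5: select FGJLX,U (d=73/8); attach at lengths (73/16, 73/16); label the merged cluster FGJLUX
final tree: (((((F:1,J:0):4,G:3):3,X:0):3/2,L:31/8):73/16,U:73/16)
total length: 51/2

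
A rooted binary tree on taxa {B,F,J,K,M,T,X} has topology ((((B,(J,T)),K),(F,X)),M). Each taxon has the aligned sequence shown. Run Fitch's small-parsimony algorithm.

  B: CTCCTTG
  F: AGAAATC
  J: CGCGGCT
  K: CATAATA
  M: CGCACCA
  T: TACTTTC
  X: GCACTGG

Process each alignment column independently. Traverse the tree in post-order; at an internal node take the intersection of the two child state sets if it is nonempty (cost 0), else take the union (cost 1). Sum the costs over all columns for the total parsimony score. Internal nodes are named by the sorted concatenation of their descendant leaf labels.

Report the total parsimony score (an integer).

25

site 0, node JT: J={C} ∪ T={T} → {C,T} (+1)
site 0, node BJT: B={C} ∩ JT={C,T} → {C} (+0)
site 0, node BJKT: BJT={C} ∩ K={C} → {C} (+0)
site 0, node FX: F={A} ∪ X={G} → {A,G} (+1)
site 0, node BFJKTX: BJKT={C} ∪ FX={A,G} → {A,C,G} (+1)
site 0, node BFJKMTX: BFJKTX={A,C,G} ∩ M={C} → {C} (+0)
site 1, node JT: J={G} ∪ T={A} → {A,G} (+1)
site 1, node BJT: B={T} ∪ JT={A,G} → {A,G,T} (+1)
site 1, node BJKT: BJT={A,G,T} ∩ K={A} → {A} (+0)
site 1, node FX: F={G} ∪ X={C} → {C,G} (+1)
site 1, node BFJKTX: BJKT={A} ∪ FX={C,G} → {A,C,G} (+1)
site 1, node BFJKMTX: BFJKTX={A,C,G} ∩ M={G} → {G} (+0)
site 2, node JT: J={C} ∩ T={C} → {C} (+0)
site 2, node BJT: B={C} ∩ JT={C} → {C} (+0)
site 2, node BJKT: BJT={C} ∪ K={T} → {C,T} (+1)
site 2, node FX: F={A} ∩ X={A} → {A} (+0)
site 2, node BFJKTX: BJKT={C,T} ∪ FX={A} → {A,C,T} (+1)
site 2, node BFJKMTX: BFJKTX={A,C,T} ∩ M={C} → {C} (+0)
site 3, node JT: J={G} ∪ T={T} → {G,T} (+1)
site 3, node BJT: B={C} ∪ JT={G,T} → {C,G,T} (+1)
site 3, node BJKT: BJT={C,G,T} ∪ K={A} → {A,C,G,T} (+1)
site 3, node FX: F={A} ∪ X={C} → {A,C} (+1)
site 3, node BFJKTX: BJKT={A,C,G,T} ∩ FX={A,C} → {A,C} (+0)
site 3, node BFJKMTX: BFJKTX={A,C} ∩ M={A} → {A} (+0)
site 4, node JT: J={G} ∪ T={T} → {G,T} (+1)
site 4, node BJT: B={T} ∩ JT={G,T} → {T} (+0)
site 4, node BJKT: BJT={T} ∪ K={A} → {A,T} (+1)
site 4, node FX: F={A} ∪ X={T} → {A,T} (+1)
site 4, node BFJKTX: BJKT={A,T} ∩ FX={A,T} → {A,T} (+0)
site 4, node BFJKMTX: BFJKTX={A,T} ∪ M={C} → {A,C,T} (+1)
site 5, node JT: J={C} ∪ T={T} → {C,T} (+1)
site 5, node BJT: B={T} ∩ JT={C,T} → {T} (+0)
site 5, node BJKT: BJT={T} ∩ K={T} → {T} (+0)
site 5, node FX: F={T} ∪ X={G} → {G,T} (+1)
site 5, node BFJKTX: BJKT={T} ∩ FX={G,T} → {T} (+0)
site 5, node BFJKMTX: BFJKTX={T} ∪ M={C} → {C,T} (+1)
site 6, node JT: J={T} ∪ T={C} → {C,T} (+1)
site 6, node BJT: B={G} ∪ JT={C,T} → {C,G,T} (+1)
site 6, node BJKT: BJT={C,G,T} ∪ K={A} → {A,C,G,T} (+1)
site 6, node FX: F={C} ∪ X={G} → {C,G} (+1)
site 6, node BFJKTX: BJKT={A,C,G,T} ∩ FX={C,G} → {C,G} (+0)
site 6, node BFJKMTX: BFJKTX={C,G} ∪ M={A} → {A,C,G} (+1)
per-site changes: [3, 4, 2, 4, 4, 3, 5]; total = 25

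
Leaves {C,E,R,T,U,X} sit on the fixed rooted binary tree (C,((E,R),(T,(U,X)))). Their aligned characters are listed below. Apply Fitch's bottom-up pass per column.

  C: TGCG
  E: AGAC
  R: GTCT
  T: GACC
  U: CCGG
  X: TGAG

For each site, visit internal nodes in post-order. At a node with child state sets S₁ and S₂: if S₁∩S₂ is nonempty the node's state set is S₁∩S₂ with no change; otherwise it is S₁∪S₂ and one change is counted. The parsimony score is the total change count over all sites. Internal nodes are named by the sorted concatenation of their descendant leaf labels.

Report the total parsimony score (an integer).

13

[col 0] ER: children E:{A}, R:{G} ∪→ {A,G}; cost 1
[col 0] UX: children U:{C}, X:{T} ∪→ {C,T}; cost 1
[col 0] TUX: children T:{G}, UX:{C,T} ∪→ {C,G,T}; cost 1
[col 0] ERTUX: children ER:{A,G}, TUX:{C,G,T} ∩→ {G}; cost 0
[col 0] CERTUX: children C:{T}, ERTUX:{G} ∪→ {G,T}; cost 1
[col 1] ER: children E:{G}, R:{T} ∪→ {G,T}; cost 1
[col 1] UX: children U:{C}, X:{G} ∪→ {C,G}; cost 1
[col 1] TUX: children T:{A}, UX:{C,G} ∪→ {A,C,G}; cost 1
[col 1] ERTUX: children ER:{G,T}, TUX:{A,C,G} ∩→ {G}; cost 0
[col 1] CERTUX: children C:{G}, ERTUX:{G} ∩→ {G}; cost 0
[col 2] ER: children E:{A}, R:{C} ∪→ {A,C}; cost 1
[col 2] UX: children U:{G}, X:{A} ∪→ {A,G}; cost 1
[col 2] TUX: children T:{C}, UX:{A,G} ∪→ {A,C,G}; cost 1
[col 2] ERTUX: children ER:{A,C}, TUX:{A,C,G} ∩→ {A,C}; cost 0
[col 2] CERTUX: children C:{C}, ERTUX:{A,C} ∩→ {C}; cost 0
[col 3] ER: children E:{C}, R:{T} ∪→ {C,T}; cost 1
[col 3] UX: children U:{G}, X:{G} ∩→ {G}; cost 0
[col 3] TUX: children T:{C}, UX:{G} ∪→ {C,G}; cost 1
[col 3] ERTUX: children ER:{C,T}, TUX:{C,G} ∩→ {C}; cost 0
[col 3] CERTUX: children C:{G}, ERTUX:{C} ∪→ {C,G}; cost 1
per-site changes: [4, 3, 3, 3]; total = 13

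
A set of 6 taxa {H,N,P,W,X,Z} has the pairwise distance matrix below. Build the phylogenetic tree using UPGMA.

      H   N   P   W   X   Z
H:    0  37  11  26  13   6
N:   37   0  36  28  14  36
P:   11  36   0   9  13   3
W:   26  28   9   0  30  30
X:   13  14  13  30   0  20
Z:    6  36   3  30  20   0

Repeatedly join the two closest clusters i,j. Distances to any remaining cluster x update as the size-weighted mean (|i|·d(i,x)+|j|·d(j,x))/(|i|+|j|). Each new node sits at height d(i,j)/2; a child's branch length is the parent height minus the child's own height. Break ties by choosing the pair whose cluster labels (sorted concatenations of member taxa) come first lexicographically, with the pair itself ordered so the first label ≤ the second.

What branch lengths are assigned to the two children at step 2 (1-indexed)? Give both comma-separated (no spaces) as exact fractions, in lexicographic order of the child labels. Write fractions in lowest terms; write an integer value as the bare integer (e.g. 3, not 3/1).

17/4,11/4

step 1: merge (P,Z) at d=3; branch lengths P→3/2, Z→3/2; new cluster PZ
  updated: d(H,PZ)=17/2, d(N,PZ)=36, d(PZ,W)=39/2, d(PZ,X)=33/2
step 2: merge (H,PZ) at d=17/2; branch lengths H→17/4, PZ→11/4; new cluster HPZ
  updated: d(HPZ,N)=109/3, d(HPZ,W)=65/3, d(HPZ,X)=46/3
step 3: merge (N,X) at d=14; branch lengths N→7, X→7; new cluster NX
  updated: d(HPZ,NX)=155/6, d(NX,W)=29
step 4: merge (HPZ,W) at d=65/3; branch lengths HPZ→79/12, W→65/6; new cluster HPWZ
  updated: d(HPWZ,NX)=213/8
step 5: merge (HPWZ,NX) at d=213/8; branch lengths HPWZ→119/48, NX→101/16; new cluster HNPWXZ
final tree: (((H:17/4,(P:3/2,Z:3/2):11/4):79/12,W:65/6):119/48,(N:7,X:7):101/16)
total length: 1205/24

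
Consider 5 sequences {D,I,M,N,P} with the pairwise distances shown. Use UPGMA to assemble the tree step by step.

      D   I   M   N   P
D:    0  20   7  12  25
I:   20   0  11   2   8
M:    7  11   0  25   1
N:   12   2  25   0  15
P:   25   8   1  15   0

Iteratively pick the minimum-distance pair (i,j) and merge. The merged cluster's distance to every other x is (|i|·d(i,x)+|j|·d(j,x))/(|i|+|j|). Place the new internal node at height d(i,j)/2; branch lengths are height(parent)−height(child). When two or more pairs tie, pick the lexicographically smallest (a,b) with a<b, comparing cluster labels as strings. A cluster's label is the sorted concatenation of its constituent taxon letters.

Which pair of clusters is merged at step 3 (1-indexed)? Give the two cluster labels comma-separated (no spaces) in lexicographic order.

IN,MP

iteration 1: select M,P (d=1); attach at lengths (1/2, 1/2); label the merged cluster MP
  updated: d(D,MP)=16, d(I,MP)=19/2, d(MP,N)=20
iteration 2: select I,N (d=2); attach at lengths (1, 1); label the merged cluster IN
  updated: d(D,IN)=16, d(IN,MP)=59/4
iteration 3: select IN,MP (d=59/4); attach at lengths (51/8, 55/8); label the merged cluster IMNP
  updated: d(D,IMNP)=16
iteration 4: select D,IMNP (d=16); attach at lengths (8, 5/8); label the merged cluster DIMNP
final tree: (D:8,((I:1,N:1):51/8,(M:1/2,P:1/2):55/8):5/8)
total length: 199/8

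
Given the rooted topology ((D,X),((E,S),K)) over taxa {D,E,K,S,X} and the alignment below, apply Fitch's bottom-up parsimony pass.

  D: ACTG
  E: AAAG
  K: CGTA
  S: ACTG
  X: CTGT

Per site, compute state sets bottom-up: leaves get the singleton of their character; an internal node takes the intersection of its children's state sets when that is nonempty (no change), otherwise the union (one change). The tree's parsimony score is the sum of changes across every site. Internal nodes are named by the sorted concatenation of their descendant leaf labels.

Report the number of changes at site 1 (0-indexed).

site 0, node DX: D={A} ∪ X={C} → {A,C} (+1)
site 0, node ES: E={A} ∩ S={A} → {A} (+0)
site 0, node EKS: ES={A} ∪ K={C} → {A,C} (+1)
site 0, node DEKSX: DX={A,C} ∩ EKS={A,C} → {A,C} (+0)
site 1, node DX: D={C} ∪ X={T} → {C,T} (+1)
site 1, node ES: E={A} ∪ S={C} → {A,C} (+1)
site 1, node EKS: ES={A,C} ∪ K={G} → {A,C,G} (+1)
site 1, node DEKSX: DX={C,T} ∩ EKS={A,C,G} → {C} (+0)
site 2, node DX: D={T} ∪ X={G} → {G,T} (+1)
site 2, node ES: E={A} ∪ S={T} → {A,T} (+1)
site 2, node EKS: ES={A,T} ∩ K={T} → {T} (+0)
site 2, node DEKSX: DX={G,T} ∩ EKS={T} → {T} (+0)
site 3, node DX: D={G} ∪ X={T} → {G,T} (+1)
site 3, node ES: E={G} ∩ S={G} → {G} (+0)
site 3, node EKS: ES={G} ∪ K={A} → {A,G} (+1)
site 3, node DEKSX: DX={G,T} ∩ EKS={A,G} → {G} (+0)
per-site changes: [2, 3, 2, 2]; total = 9

3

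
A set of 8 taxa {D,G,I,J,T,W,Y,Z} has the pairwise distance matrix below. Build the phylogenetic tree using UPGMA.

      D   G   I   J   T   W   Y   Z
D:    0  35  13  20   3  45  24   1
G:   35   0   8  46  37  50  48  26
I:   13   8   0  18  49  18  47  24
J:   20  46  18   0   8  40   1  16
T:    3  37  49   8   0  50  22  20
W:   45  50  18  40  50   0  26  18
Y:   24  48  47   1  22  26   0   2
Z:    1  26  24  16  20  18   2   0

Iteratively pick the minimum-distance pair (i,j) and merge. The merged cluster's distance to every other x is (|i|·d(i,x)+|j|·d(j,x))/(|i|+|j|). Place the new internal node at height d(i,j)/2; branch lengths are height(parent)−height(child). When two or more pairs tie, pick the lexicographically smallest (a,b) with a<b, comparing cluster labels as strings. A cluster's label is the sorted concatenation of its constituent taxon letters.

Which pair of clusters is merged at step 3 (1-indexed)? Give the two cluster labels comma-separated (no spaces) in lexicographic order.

G,I

1. join D+Z (d=1) ⇒ DZ; edges |D|=1/2, |Z|=1/2
  updated: d(DZ,G)=61/2, d(DZ,I)=37/2, d(DZ,J)=18, d(DZ,T)=23/2, d(DZ,W)=63/2, d(DZ,Y)=13
2. join J+Y (d=1) ⇒ JY; edges |J|=1/2, |Y|=1/2
  updated: d(DZ,JY)=31/2, d(G,JY)=47, d(I,JY)=65/2, d(JY,T)=15, d(JY,W)=33
3. join G+I (d=8) ⇒ GI; edges |G|=4, |I|=4
  updated: d(DZ,GI)=49/2, d(GI,JY)=159/4, d(GI,T)=43, d(GI,W)=34
4. join DZ+T (d=23/2) ⇒ DTZ; edges |DZ|=21/4, |T|=23/4
  updated: d(DTZ,GI)=92/3, d(DTZ,JY)=46/3, d(DTZ,W)=113/3
5. join DTZ+JY (d=46/3) ⇒ DJTYZ; edges |DTZ|=23/12, |JY|=43/6
  updated: d(DJTYZ,GI)=343/10, d(DJTYZ,W)=179/5
6. join GI+W (d=34) ⇒ GIW; edges |GI|=13, |W|=17
  updated: d(DJTYZ,GIW)=174/5
7. join DJTYZ+GIW (d=174/5) ⇒ DGIJTWYZ; edges |DJTYZ|=146/15, |GIW|=2/5
final tree: ((((D:1/2,Z:1/2):21/4,T:23/4):23/12,(J:1/2,Y:1/2):43/6):146/15,((G:4,I:4):13,W:17):2/5)
total length: 4213/60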